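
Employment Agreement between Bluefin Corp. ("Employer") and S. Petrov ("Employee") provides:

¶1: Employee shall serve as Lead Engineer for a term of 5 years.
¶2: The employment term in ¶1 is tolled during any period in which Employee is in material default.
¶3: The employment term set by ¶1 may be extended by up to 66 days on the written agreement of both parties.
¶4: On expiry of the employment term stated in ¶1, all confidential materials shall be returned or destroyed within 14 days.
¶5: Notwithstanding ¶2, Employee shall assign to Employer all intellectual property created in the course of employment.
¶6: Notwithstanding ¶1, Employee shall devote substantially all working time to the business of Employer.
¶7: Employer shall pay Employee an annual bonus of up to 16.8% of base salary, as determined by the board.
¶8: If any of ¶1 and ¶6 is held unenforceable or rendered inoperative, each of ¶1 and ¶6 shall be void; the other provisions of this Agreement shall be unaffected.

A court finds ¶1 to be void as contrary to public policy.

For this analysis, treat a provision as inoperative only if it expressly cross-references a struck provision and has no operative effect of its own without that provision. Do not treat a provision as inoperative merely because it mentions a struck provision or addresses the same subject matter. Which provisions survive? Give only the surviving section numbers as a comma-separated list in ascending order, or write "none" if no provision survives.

¶1 is struck. ¶2 operates only by reference to ¶1, so it falls with ¶1. ¶3 has no operative effect of its own apart from ¶1 and is therefore inoperative. ¶4 merely fixes the return obligation tied to ¶1; with ¶1 gone it has nothing to operate on and falls away. ¶5 mentions ¶2 but its own obligation stands independently of ¶2, so ¶5 is not affected. ¶8 declares ¶1 and ¶6 mutually dependent; since one of them has fallen, all of them are of no effect. That brings down ¶6 as well. The remainder continues in force under ¶8. ¶5, ¶7, and ¶8 remain in effect.

5, 7, 8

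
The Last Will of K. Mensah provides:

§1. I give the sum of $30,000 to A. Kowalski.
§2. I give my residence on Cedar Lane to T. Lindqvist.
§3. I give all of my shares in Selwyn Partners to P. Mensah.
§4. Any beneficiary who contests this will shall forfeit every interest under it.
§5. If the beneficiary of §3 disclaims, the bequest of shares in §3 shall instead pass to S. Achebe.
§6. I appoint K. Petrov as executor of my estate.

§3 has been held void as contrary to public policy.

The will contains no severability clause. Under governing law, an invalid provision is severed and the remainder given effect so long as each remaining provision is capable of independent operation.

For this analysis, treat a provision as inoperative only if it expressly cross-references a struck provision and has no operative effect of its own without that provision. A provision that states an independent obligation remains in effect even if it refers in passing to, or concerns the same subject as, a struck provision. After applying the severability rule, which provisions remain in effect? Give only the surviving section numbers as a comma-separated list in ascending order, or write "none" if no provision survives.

§3 is struck. §5 has no operative effect of its own apart from §3 and is therefore inoperative. Under the stated default rule, only provisions that cannot operate independently fall away; the rest are enforced. The provisions still in force are §1, §2, §4, and §6.

1, 2, 4, 6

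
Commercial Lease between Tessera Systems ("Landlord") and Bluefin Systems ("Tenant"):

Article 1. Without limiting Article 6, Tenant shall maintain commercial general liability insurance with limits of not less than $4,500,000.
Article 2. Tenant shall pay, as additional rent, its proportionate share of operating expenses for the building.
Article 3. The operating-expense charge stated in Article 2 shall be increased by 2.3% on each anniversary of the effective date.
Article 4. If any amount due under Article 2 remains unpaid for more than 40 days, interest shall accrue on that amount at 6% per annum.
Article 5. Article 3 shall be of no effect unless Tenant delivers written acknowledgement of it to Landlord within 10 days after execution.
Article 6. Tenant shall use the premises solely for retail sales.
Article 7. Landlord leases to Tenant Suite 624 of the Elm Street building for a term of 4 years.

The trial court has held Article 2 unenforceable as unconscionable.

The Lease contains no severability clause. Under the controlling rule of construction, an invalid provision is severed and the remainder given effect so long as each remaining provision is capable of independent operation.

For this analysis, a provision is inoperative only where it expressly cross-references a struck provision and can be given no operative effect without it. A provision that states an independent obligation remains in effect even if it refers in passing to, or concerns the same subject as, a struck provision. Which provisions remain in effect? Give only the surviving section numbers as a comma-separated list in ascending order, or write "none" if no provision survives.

1, 6, 7

Article 2 is struck. The whole of Article 3 is the escalation of the operating-expense charge, defined by reference to Article 2, so Article 3 cannot stand once Article 2 is removed. Article 4 does nothing except set the default interest on the operating-expense charge by reference to Article 2; with Article 2 gone it has no independent effect and is inoperative. The only function of Article 5 is the acknowledgement condition for Article 3, so it cannot stand once Article 3 is removed. With no severability clause, the stated default rule severs what cannot stand and enforces each remaining provision that can operate on its own. That leaves Article 1, Article 6, and Article 7 in effect.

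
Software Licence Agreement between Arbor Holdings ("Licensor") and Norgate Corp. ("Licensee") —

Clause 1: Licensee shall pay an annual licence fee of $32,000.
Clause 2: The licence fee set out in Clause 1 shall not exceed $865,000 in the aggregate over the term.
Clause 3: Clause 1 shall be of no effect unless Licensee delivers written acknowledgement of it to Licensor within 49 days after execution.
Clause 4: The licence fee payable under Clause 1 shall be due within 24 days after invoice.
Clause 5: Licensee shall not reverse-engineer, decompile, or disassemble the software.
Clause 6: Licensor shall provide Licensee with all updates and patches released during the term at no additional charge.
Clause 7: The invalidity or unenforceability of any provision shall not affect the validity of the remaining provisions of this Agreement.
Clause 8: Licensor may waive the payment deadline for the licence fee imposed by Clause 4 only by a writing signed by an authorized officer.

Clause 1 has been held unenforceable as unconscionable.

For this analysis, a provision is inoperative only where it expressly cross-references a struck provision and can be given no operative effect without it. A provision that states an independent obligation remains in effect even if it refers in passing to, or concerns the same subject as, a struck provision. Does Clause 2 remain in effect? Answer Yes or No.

Clause 1 is struck. Clause 2 operates only by reference to Clause 1, so it falls with Clause 1. Clause 3 has no operative effect of its own apart from Clause 1 and is therefore inoperative. Clause 4 operates only by reference to Clause 1, so it falls with Clause 1. Clause 8 operates only by reference to Clause 4, so it falls with Clause 4. Clause 7 is a severability clause and preserves every provision that can still be given independent effect. Clause 5, Clause 6, and Clause 7 remain in effect. Clause 2 is among the inoperative provisions, so the answer is no.

No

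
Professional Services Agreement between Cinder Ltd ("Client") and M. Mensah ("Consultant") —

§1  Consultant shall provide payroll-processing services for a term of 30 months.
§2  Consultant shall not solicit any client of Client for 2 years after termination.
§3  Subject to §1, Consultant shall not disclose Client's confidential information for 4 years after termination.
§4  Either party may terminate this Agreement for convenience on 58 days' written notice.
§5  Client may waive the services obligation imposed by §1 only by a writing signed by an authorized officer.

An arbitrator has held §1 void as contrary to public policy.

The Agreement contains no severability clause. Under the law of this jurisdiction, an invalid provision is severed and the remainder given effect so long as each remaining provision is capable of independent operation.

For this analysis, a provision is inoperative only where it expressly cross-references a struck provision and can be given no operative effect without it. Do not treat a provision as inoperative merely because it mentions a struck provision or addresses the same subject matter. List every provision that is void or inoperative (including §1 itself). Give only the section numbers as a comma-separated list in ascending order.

§1 is struck. §5 operates only by reference to §1, so it falls with §1. §3 mentions §1 but its own obligation stands independently of §1, so §3 is not affected. Under the stated default rule, only provisions that cannot operate independently fall away; the rest are enforced. §2, §3, and §4 remain in effect.

1, 5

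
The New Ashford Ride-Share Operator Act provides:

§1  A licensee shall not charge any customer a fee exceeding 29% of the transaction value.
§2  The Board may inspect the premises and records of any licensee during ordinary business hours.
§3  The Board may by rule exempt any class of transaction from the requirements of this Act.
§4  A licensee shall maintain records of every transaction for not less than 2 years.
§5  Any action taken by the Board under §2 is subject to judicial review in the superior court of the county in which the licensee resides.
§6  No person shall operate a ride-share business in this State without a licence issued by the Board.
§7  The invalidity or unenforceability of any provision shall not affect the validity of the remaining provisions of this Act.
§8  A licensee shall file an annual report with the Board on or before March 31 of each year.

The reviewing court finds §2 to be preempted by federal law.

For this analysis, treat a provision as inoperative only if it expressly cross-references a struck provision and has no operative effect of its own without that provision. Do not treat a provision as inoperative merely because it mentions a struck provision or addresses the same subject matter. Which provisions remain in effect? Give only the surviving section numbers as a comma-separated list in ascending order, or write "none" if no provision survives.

§2 is struck. §5 operates only by reference to §2, so it falls with §2. §7 is a severability clause and preserves every provision that can still be given independent effect. That leaves §1, §3, §4, §6, §7, and §8 in effect.

1, 3, 4, 6, 7, 8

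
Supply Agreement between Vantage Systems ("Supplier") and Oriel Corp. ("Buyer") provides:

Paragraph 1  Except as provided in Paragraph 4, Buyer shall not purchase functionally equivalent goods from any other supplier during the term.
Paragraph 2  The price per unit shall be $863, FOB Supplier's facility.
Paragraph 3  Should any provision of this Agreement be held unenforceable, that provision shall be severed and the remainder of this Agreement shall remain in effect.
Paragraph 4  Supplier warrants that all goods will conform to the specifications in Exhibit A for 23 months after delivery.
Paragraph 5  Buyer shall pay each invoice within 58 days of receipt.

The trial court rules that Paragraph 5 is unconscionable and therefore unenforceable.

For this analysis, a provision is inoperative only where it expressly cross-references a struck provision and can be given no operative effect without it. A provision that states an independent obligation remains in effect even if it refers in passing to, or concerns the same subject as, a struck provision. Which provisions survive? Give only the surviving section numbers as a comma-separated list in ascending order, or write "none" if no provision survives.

1, 2, 3, 4

Paragraph 5 is struck. No other provision's operative terms depend on Paragraph 5. Under the severability clause in Paragraph 3, the remaining provisions continue in force. The provisions still in force are Paragraph 1, Paragraph 2, Paragraph 3, and Paragraph 4.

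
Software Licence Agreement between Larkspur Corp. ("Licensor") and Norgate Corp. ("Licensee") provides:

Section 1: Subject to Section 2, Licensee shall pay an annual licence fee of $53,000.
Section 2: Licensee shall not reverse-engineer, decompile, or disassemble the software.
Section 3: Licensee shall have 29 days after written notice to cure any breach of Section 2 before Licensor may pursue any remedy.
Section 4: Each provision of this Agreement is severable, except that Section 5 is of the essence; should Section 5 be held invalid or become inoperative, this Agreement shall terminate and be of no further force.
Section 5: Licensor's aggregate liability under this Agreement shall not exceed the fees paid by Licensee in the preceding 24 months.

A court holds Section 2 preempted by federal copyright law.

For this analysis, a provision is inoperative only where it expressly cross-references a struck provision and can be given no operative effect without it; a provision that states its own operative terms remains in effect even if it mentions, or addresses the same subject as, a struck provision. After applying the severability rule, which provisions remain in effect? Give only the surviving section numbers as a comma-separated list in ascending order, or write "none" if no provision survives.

Section 2 is struck. Section 3 merely fixes the cure period for breach of Section 2; with Section 2 gone it has nothing to operate on and falls away. Although Section 1 refers to Section 2, its operative terms do not depend on Section 2, so it remains in effect. Section 4 makes Section 5 an essential term, but Section 5 is unaffected, so the severability proviso in Section 4 preserves the remaining provisions. The provisions still in force are Section 1, Section 4, and Section 5.

1, 4, 5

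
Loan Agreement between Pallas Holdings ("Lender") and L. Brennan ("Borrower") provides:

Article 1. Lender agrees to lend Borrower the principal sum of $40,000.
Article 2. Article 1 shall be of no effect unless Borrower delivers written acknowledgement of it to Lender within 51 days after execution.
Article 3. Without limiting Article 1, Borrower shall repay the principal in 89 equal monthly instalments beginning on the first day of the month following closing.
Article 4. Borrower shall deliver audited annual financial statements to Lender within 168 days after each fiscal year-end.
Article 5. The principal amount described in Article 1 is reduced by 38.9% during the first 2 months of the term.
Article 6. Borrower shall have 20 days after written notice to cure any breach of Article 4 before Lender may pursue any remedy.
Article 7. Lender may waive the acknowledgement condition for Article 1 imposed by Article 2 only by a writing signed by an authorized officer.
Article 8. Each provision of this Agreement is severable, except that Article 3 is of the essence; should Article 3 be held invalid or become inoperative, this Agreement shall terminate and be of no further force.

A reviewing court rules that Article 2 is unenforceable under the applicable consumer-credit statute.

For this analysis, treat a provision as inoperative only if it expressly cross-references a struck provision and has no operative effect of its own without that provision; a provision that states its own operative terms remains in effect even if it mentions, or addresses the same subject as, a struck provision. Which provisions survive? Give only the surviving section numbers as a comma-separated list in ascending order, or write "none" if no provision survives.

1, 3, 4, 5, 6, 8

Article 2 is struck. Article 7 merely fixes the waiver condition for Article 2; with Article 2 gone it has nothing to operate on and falls away. Article 8 makes Article 3 an essential term, but Article 3 is unaffected, so the severability proviso in Article 8 preserves the remaining provisions. That leaves Article 1, Article 3, Article 4, Article 5, Article 6, and Article 8 in effect.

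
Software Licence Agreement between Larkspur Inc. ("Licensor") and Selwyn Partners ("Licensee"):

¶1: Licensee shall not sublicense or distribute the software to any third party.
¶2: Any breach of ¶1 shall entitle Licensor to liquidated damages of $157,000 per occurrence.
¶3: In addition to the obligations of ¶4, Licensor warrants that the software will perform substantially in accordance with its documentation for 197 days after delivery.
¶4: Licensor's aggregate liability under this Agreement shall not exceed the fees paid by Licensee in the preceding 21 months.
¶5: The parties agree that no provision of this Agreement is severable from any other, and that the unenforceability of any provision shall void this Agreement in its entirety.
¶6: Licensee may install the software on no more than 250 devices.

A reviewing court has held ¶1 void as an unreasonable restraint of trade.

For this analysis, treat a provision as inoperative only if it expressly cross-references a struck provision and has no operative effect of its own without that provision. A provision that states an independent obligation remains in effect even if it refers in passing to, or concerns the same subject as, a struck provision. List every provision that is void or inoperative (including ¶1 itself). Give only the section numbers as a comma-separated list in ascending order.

¶1 is struck. ¶2 has no operative effect of its own apart from ¶1 and is therefore inoperative. ¶5 provides that the Agreement is not severable, so the invalidity of any one provision voids the entire Agreement. No provision of the Agreement survives.

1, 2, 3, 4, 5, 6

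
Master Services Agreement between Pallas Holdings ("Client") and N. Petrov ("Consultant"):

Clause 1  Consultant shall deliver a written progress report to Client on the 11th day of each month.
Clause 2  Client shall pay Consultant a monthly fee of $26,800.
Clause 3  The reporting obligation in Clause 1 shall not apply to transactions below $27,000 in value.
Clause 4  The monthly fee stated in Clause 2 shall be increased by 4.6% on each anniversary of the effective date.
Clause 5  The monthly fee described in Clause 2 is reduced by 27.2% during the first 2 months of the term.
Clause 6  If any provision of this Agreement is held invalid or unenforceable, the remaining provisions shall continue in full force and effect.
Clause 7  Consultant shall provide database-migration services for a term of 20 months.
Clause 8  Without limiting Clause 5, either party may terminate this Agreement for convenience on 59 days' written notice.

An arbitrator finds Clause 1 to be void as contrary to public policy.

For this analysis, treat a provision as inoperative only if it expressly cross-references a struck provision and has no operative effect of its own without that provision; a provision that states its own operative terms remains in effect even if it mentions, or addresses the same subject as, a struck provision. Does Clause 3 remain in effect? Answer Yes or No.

No

Clause 1 is struck. Clause 3 has no operative effect of its own apart from Clause 1 and is therefore inoperative. Clause 6 is a severability clause and preserves every provision that can still be given independent effect. Clause 2, Clause 4, Clause 5, Clause 6, Clause 7, and Clause 8 remain in effect. Clause 3 is among the inoperative provisions, so the answer is no.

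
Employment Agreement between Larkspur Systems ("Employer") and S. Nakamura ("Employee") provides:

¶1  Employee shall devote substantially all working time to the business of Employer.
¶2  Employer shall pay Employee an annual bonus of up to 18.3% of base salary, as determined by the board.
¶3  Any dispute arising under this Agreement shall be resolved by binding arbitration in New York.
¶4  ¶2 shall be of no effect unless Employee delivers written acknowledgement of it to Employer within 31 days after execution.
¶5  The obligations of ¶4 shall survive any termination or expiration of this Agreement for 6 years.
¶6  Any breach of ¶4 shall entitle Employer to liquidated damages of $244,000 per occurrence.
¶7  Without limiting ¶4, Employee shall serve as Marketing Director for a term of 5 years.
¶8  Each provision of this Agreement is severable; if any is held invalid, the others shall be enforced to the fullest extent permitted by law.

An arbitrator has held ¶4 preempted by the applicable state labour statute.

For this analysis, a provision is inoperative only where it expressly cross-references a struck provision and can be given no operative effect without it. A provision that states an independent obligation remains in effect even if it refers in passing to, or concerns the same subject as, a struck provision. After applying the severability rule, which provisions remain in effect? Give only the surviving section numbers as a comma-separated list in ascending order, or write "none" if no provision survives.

1, 2, 3, 7, 8

¶4 is struck. ¶5 merely fixes the survival period for ¶4; with ¶4 gone it has nothing to operate on and falls away. The whole of ¶6 is the liquidated-damages amount, defined by reference to ¶4, so ¶6 cannot stand once ¶4 is removed. ¶7 mentions ¶4 but its own obligation stands independently of ¶4, so ¶7 is not affected. Under the severability clause in ¶8, the remaining provisions continue in force. That leaves ¶1, ¶2, ¶3, ¶7, and ¶8 in effect.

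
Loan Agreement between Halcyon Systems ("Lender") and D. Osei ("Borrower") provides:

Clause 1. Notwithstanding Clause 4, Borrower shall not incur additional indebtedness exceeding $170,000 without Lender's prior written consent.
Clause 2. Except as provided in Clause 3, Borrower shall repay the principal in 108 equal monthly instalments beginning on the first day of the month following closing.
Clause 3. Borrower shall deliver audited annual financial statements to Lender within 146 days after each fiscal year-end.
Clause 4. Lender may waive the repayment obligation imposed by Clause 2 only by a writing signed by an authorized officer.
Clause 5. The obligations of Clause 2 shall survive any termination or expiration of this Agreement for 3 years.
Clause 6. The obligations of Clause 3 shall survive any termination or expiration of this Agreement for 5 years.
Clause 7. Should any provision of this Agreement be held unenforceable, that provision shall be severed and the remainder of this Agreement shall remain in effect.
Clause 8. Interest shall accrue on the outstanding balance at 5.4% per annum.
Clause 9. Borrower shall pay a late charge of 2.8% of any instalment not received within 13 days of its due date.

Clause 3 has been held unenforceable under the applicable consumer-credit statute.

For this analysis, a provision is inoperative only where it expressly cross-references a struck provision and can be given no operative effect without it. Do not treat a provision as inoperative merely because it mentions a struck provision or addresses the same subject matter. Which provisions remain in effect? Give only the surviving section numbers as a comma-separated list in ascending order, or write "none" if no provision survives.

1, 2, 4, 5, 7, 8, 9

Clause 3 is struck. Clause 6 has no operative effect of its own apart from Clause 3 and is therefore inoperative. Clause 2 mentions Clause 3 but its own obligation stands independently of Clause 3, so Clause 2 is not affected. Under the severability clause in Clause 7, the remaining provisions continue in force. Clause 1, Clause 2, Clause 4, Clause 5, Clause 7, Clause 8, and Clause 9 remain in effect.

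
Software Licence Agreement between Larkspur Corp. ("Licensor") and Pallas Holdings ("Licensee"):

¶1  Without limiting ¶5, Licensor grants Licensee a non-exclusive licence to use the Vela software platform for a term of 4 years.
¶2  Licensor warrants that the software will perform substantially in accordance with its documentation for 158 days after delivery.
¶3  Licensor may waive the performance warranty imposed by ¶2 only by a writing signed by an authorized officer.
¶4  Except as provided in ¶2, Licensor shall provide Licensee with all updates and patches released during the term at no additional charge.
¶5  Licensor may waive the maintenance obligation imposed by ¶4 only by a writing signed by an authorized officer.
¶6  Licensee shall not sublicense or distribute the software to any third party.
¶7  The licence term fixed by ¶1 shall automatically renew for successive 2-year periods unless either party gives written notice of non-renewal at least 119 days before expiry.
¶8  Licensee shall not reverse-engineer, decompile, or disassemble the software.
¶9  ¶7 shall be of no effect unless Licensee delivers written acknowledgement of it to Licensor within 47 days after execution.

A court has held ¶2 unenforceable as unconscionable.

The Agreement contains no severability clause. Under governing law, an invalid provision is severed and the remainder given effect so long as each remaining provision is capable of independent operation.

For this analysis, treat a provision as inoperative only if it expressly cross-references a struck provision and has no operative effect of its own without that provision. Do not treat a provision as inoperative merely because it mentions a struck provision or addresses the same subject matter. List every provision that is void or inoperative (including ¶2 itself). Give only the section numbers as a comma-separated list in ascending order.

¶2 is struck. ¶3 merely fixes the waiver condition for ¶2; with ¶2 gone it has nothing to operate on and falls away. ¶4 mentions ¶2 but its own obligation stands independently of ¶2, so ¶4 is not affected. With no severability clause, the stated default rule severs what cannot stand and enforces each remaining provision that can operate on its own. That leaves ¶1, ¶4, ¶5, ¶6, ¶7, ¶8, and ¶9 in effect.

2, 3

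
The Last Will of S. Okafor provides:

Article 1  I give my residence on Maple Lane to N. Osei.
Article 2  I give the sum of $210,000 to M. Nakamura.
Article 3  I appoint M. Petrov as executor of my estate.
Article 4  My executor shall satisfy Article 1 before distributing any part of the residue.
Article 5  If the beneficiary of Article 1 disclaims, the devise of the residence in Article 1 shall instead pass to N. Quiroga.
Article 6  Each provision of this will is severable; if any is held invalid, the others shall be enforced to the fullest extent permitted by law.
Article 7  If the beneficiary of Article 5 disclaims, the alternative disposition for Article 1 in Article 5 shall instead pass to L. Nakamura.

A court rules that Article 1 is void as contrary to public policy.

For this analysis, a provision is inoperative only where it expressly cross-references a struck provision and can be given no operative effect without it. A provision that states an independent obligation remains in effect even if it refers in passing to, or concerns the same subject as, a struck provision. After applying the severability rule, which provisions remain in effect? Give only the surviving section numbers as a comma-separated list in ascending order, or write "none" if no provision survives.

2, 3, 6

Article 1 is struck. The only function of Article 4 is the priority direction for Article 1, so it cannot stand once Article 1 is removed. The only function of Article 5 is the alternative disposition for Article 1, so it cannot stand once Article 1 is removed. The only function of Article 7 is the alternative disposition for Article 5, so it cannot stand once Article 5 is removed. Under the severability clause in Article 6, the remaining provisions continue in force. The provisions still in force are Article 2, Article 3, and Article 6.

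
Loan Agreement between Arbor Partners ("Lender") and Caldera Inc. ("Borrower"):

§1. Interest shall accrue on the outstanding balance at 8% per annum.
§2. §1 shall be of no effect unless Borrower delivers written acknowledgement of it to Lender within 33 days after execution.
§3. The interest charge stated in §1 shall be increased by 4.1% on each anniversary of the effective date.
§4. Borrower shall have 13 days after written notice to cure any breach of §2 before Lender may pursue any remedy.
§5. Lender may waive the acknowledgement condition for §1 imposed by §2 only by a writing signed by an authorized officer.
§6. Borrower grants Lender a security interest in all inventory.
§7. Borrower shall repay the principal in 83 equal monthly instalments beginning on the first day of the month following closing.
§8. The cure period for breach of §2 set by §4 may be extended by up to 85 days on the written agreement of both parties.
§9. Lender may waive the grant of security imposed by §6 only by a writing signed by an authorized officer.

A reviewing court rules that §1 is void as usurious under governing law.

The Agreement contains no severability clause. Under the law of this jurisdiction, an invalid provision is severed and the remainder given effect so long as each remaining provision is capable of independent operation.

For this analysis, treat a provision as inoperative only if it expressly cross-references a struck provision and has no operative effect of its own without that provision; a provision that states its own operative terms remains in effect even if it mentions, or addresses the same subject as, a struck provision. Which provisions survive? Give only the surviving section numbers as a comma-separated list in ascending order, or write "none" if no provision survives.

§1 is struck. §2 merely fixes the acknowledgement condition for §1; with §1 gone it has nothing to operate on and falls away. §3 has no operative effect of its own apart from §1 and is therefore inoperative. §4 merely fixes the cure period for breach of §2; with §2 gone it has nothing to operate on and falls away. The only function of §5 is the waiver condition for §2, so it cannot stand once §2 is removed. §8 operates only by reference to §4, so it falls with §4. With no severability clause, the stated default rule severs what cannot stand and enforces each remaining provision that can operate on its own. §6, §7, and §9 remain in effect.

6, 7, 9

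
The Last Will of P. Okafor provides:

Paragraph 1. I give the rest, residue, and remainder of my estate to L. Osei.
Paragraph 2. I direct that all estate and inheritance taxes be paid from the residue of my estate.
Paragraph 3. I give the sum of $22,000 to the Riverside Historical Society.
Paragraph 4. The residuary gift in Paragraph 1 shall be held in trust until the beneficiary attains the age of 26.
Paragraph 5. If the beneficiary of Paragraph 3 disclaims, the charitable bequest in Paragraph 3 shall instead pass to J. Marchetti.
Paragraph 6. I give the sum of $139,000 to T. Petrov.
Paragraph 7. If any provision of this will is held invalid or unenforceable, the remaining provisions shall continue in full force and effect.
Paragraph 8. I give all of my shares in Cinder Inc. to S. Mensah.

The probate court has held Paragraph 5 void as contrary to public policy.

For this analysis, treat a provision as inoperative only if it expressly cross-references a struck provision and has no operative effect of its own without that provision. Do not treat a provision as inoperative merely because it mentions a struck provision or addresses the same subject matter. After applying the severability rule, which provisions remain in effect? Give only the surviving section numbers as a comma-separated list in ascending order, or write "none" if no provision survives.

1, 2, 3, 4, 6, 7, 8

Paragraph 5 is struck. Nothing else in the will is defined by reference to Paragraph 5. Under the severability clause in Paragraph 7, the remaining provisions continue in force. The provisions still in force are Paragraph 1, Paragraph 2, Paragraph 3, Paragraph 4, Paragraph 6, Paragraph 7, and Paragraph 8.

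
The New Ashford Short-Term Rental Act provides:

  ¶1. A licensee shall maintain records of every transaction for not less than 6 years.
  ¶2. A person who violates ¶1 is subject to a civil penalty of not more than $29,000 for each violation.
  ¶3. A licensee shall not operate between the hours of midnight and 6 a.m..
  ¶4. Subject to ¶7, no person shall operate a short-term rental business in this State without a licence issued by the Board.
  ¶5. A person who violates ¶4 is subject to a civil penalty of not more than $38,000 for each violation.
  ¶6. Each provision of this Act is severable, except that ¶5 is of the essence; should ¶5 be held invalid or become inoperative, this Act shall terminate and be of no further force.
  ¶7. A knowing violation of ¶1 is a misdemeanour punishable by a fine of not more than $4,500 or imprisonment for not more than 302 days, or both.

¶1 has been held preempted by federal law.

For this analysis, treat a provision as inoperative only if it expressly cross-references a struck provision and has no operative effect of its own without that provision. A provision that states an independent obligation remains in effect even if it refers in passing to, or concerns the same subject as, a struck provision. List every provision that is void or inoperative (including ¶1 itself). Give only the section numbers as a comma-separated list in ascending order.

1, 2, 7

¶1 is struck. ¶2 operates only by reference to ¶1, so it falls with ¶1. ¶7 has no operative effect of its own apart from ¶1 and is therefore inoperative. ¶4 mentions ¶7 but its own obligation stands independently of ¶7, so ¶4 is not affected. ¶6 makes ¶5 an essential term, but ¶5 is unaffected, so the severability proviso in ¶6 preserves the remaining provisions. The provisions still in force are ¶3, ¶4, ¶5, and ¶6.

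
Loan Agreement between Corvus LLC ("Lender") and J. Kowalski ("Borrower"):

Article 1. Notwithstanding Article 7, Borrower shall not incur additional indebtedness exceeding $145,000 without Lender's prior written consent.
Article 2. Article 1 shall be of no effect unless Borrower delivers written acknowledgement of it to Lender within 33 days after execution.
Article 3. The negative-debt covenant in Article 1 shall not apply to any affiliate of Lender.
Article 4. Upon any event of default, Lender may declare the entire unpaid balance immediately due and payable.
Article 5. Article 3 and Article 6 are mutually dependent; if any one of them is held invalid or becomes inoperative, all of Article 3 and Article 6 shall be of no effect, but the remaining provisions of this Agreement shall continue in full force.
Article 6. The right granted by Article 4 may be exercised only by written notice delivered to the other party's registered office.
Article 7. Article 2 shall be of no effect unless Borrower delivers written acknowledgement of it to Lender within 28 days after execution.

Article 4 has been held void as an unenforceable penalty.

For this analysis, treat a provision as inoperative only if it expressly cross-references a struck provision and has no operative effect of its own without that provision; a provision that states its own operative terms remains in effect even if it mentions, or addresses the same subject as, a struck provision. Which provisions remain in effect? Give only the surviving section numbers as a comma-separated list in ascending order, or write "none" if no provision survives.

1, 2, 5, 7

Article 4 is struck. The only function of Article 6 is the notice requirement for Article 4, so it cannot stand once Article 4 is removed. Article 5 declares Article 3 and Article 6 mutually dependent; since one of them has fallen, all of them are of no effect. That brings down Article 3 as well. The remainder continues in force under Article 5. That leaves Article 1, Article 2, Article 5, and Article 7 in effect.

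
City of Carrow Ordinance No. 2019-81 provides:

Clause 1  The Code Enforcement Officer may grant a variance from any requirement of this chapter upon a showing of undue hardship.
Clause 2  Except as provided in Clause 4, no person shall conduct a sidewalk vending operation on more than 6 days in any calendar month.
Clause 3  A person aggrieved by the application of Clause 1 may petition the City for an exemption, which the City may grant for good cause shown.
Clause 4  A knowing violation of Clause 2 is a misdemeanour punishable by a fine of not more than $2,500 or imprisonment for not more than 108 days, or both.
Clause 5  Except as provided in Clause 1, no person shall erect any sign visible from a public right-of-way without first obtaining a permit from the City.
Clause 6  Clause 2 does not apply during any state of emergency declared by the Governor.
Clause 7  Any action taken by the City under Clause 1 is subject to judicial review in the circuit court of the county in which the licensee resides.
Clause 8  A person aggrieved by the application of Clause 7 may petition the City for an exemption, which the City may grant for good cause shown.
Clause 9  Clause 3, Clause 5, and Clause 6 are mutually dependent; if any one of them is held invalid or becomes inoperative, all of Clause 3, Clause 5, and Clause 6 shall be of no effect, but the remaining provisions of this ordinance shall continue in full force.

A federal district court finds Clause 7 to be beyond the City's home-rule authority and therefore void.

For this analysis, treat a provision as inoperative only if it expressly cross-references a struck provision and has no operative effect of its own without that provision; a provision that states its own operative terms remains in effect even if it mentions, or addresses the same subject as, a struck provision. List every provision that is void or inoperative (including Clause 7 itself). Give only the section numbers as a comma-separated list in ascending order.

7, 8

Clause 7 is struck. Clause 8 merely fixes the exemption procedure for Clause 7; with Clause 7 gone it has nothing to operate on and falls away. Clause 9 ties Clause 3, Clause 5, and Clause 6 together, but none of those is affected here; the remaining provisions continue in force under Clause 9. Clause 1, Clause 2, Clause 3, Clause 4, Clause 5, Clause 6, and Clause 9 remain in effect.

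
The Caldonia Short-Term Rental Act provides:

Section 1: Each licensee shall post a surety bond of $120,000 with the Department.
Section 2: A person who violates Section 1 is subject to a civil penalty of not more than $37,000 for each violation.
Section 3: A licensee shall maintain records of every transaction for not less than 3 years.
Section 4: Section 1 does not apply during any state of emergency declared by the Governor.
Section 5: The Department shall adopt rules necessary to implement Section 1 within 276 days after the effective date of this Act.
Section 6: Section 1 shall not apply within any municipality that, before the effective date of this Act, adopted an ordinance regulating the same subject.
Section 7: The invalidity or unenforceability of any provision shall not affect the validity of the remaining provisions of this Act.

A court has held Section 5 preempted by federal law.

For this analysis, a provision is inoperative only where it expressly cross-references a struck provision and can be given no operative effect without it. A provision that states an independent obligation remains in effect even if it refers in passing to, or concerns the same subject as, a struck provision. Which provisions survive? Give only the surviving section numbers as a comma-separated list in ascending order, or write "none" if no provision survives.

1, 2, 3, 4, 6, 7

Section 5 is struck. Nothing else in the Act is defined by reference to Section 5. Section 7 is a severability clause and preserves every provision that can still be given independent effect. Section 1, Section 2, Section 3, Section 4, Section 6, and Section 7 remain in effect.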